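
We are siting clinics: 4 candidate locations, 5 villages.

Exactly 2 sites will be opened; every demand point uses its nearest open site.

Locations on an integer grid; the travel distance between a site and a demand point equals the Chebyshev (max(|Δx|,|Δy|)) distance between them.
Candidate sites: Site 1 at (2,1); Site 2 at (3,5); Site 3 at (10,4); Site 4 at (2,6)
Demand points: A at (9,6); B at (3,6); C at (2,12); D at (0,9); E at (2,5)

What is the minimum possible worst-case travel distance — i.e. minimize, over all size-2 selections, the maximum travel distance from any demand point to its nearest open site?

Open {Site 2, Site 4}.
  Farthest demand point is A at travel distance 6 (to Site 2); all others are ≤ 6.
With {Site 3, Site 4} the worst case is 6.
With {Site 1, Site 2} the worst case is 7.
No size-2 selection achieves below 6.

6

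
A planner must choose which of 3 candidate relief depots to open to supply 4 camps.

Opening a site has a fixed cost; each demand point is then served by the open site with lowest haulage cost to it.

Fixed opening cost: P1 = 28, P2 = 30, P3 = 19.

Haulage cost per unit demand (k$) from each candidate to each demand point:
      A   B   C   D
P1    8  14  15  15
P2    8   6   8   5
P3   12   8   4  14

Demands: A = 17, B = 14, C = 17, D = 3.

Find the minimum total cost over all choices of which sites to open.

Open {P2, P3}: assign each demand point to its cheapest open site.
  A→P2 17×8=136, B→P2 14×6=84, C→P3 17×4=68, D→P2 3×5=15
  haulage cost 303, fixed 49 → total 352.
Compare {P1, P2, P3}: haulage cost 303 + fixed 77 = 380.
Compare {P2}: haulage cost 371 + fixed 30 = 401.
Compare {P1, P3}: haulage cost 358 + fixed 47 = 405.
All other subsets cost ≥ 380. Minimum total cost: 352.

352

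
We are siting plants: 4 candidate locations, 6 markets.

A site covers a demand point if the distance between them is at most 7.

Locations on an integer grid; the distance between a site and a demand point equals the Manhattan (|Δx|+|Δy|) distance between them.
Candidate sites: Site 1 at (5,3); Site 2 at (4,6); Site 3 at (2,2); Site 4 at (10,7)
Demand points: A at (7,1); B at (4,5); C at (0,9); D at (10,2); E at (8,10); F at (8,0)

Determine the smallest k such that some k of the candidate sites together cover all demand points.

Coverage sets (demand points within 7 of each site):
  Site 1: {A, B, D, F}
  Site 2: {B, C}
  Site 3: {A, B}
  Site 4: {D, E}
No 2 sites suffice: every size-2 union leaves at least one demand point uncovered.
But {Site 1, Site 2, Site 4} covers everything, so the minimum is 3.

3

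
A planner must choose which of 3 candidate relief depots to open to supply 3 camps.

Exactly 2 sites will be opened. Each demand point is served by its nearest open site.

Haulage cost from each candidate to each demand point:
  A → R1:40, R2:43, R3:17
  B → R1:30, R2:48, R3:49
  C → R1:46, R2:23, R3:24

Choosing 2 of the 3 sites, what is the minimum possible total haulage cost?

Open {B, C}.
  R1→B 30, R2→C 23, R3→C 24  ⇒ total 77.
Compare {A, C}: total 80.
Compare {A, B}: total 90.

77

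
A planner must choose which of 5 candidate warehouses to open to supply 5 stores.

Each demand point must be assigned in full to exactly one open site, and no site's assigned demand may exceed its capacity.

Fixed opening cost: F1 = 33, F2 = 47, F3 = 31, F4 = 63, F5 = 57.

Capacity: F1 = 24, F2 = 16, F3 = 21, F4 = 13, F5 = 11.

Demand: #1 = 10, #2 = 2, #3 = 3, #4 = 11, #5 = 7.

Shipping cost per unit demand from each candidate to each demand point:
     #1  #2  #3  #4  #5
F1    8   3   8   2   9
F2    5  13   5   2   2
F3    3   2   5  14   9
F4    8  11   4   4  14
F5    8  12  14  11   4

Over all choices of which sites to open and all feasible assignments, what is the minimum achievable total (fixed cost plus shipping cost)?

Open {F1, F2, F3}; cheapest assignment that respects the capacities:
  F1 (cap 24, load 11): #4 — cost 11×2 = 22
  F2 (cap 16, load 10): #3, #5 — cost 3×5 + 7×2 = 29
  F3 (cap 21, load 12): #1, #2 — cost 10×3 + 2×2 = 34
  Shipping 85, fixed 111 → total 196.
  Any other capacity-feasible assignment to {F1, F2, F3} ships for at least 85.
Compare {F1, F3}: its best feasible assignment gives total 198.
Compare {F2, F3}: its best feasible assignment gives total 212.
Every other set of open sites that can feasibly serve all demand totals ≥ 198 even under its best assignment. Minimum: 196.

196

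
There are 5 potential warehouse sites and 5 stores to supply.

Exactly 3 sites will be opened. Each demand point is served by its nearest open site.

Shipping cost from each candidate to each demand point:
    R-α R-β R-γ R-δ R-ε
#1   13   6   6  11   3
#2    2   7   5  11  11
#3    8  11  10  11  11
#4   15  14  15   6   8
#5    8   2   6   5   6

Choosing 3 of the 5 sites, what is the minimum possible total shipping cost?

17

Open {#1, #2, #5}.
  R-α→#2 2, R-β→#5 2, R-γ→#2 5, R-δ→#5 5, R-ε→#1 3  ⇒ total 17.
Compare {#2, #3, #5}: total 20.
Compare {#2, #4, #5}: total 20.
No size-3 selection does better; minimum is 17.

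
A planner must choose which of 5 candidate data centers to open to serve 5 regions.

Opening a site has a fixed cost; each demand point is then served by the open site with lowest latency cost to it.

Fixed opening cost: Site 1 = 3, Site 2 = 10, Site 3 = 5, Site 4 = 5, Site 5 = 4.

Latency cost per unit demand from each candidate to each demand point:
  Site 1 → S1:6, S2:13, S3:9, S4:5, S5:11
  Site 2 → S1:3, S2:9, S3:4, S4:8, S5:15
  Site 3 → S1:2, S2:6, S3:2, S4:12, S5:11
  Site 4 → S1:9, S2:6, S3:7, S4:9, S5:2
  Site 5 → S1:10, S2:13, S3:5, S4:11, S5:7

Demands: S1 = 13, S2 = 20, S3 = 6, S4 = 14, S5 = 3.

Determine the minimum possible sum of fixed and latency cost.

247

Open {Site 1, Site 3, Site 4}: assign each demand point to its cheapest open site.
  S1→Site 3 13×2=26, S2→Site 3 20×6=120, S3→Site 3 6×2=12, S4→Site 1 14×5=70, S5→Site 4 3×2=6
  latency cost 234, fixed 13 → total 247.
Compare {Site 1, Site 3, Site 4, Site 5}: latency cost 234 + fixed 17 = 251.
Compare {Site 1, Site 2, Site 3, Site 4}: latency cost 234 + fixed 23 = 257.
Compare {Site 1, Site 3, Site 5}: latency cost 249 + fixed 12 = 261.
All other subsets cost ≥ 251. Minimum total cost: 247.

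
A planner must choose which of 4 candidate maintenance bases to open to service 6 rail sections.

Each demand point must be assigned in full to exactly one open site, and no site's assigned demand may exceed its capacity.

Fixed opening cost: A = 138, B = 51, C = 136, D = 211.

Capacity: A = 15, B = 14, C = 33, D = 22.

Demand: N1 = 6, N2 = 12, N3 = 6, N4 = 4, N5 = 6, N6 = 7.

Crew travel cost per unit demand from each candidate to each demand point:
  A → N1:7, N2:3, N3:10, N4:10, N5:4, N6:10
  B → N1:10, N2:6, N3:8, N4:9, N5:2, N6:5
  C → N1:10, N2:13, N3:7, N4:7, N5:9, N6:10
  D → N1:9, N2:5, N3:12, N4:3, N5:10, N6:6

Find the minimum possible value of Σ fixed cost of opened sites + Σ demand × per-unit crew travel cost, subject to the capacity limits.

513

Open {B, C}; cheapest assignment that respects the capacities:
  B (cap 14, load 12): N2 — cost 12×6 = 72
  C (cap 33, load 29): N1, N3, N4, N5, N6 — cost 6×10 + 6×7 + 4×7 + 6×9 + 7×10 = 254
  Shipping 326, fixed 187 → total 513.
  Any other capacity-feasible assignment to {B, C} ships for at least 326.
Compare {A, B, C}: its best feasible assignment gives total 538.
Compare {A, C}: its best feasible assignment gives total 564.
Every other set of open sites that can feasibly serve all demand totals ≥ 538 even under its best assignment. Minimum: 513.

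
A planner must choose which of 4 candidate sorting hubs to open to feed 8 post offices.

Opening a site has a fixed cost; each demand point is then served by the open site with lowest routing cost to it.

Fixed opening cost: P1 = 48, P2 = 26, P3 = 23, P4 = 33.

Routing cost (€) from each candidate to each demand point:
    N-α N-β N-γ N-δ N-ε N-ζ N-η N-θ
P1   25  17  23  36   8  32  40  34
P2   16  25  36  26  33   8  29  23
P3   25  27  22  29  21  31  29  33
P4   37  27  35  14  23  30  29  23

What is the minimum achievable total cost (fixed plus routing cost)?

219

Open {P2, P3}: assign each demand point to its cheapest open site.
  N-α→P2 16, N-β→P2 25, N-γ→P3 22, N-δ→P2 26, N-ε→P3 21, N-ζ→P2 8, N-η→P2 29, N-θ→P2 23
  routing cost 170, fixed 49 → total 219.
Compare {P2}: routing cost 196 + fixed 26 = 222.
Compare {P1, P2}: routing cost 150 + fixed 74 = 224.
Compare {P2, P4}: routing cost 173 + fixed 59 = 232.
All other subsets cost ≥ 222. Minimum total cost: 219.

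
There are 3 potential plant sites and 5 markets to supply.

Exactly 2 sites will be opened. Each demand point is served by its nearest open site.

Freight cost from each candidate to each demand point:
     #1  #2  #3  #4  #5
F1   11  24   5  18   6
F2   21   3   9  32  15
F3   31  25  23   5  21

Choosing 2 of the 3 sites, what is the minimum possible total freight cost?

Open {F1, F2}.
  #1→F1 11, #2→F2 3, #3→F1 5, #4→F1 18, #5→F1 6  ⇒ total 43.
Compare {F1, F3}: total 51.
Compare {F2, F3}: total 53.

43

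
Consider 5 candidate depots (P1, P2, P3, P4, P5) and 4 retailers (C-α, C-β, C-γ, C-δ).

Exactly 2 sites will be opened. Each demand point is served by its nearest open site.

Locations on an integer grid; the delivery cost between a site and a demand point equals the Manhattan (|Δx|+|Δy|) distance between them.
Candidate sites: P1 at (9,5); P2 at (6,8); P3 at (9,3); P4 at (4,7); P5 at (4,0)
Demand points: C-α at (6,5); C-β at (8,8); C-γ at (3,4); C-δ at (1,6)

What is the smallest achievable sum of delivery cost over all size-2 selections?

Open {P2, P4}.
  C-α→P2 3, C-β→P2 2, C-γ→P4 4, C-δ→P4 4  ⇒ total 13.
Compare {P1, P4}: total 15.
Compare {P2, P5}: total 17.
No size-2 selection does better; minimum is 13.

13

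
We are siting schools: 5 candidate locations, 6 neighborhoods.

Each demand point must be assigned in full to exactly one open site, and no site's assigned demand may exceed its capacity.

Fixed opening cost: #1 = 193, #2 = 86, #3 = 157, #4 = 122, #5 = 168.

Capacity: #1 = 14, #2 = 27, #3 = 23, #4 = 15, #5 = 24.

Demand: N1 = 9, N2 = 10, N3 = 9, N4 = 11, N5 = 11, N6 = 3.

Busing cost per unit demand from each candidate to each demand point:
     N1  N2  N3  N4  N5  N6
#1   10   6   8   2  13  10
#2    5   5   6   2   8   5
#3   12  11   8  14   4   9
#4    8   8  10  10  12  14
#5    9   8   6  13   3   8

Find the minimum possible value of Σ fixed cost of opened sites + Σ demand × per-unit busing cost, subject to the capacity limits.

622

Open {#2, #4, #5}; cheapest assignment that respects the capacities:
  #2 (cap 27, load 24): N2, N4, N6 — cost 10×5 + 11×2 + 3×5 = 87
  #4 (cap 15, load 9): N1 — cost 9×8 = 72
  #5 (cap 24, load 20): N3, N5 — cost 9×6 + 11×3 = 87
  Shipping 246, fixed 376 → total 622.
  Any other capacity-feasible assignment to {#2, #4, #5} ships for at least 246.
Compare {#2, #3, #4}: its best feasible assignment gives total 640.
Compare {#1, #2, #5}: its best feasible assignment gives total 666.
Every other set of open sites that can feasibly serve all demand totals ≥ 640 even under its best assignment. Minimum: 622.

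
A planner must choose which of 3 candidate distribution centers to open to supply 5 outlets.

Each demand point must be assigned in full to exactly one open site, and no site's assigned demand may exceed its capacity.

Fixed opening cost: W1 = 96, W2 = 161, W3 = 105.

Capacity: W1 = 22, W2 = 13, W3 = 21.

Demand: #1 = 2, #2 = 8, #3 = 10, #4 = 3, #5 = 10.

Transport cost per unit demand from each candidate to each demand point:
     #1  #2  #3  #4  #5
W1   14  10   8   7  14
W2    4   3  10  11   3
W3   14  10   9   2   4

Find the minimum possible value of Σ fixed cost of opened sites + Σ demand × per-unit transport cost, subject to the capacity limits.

435

Open {W1, W3}; cheapest assignment that respects the capacities:
  W1 (cap 22, load 20): #1, #2, #3 — cost 2×14 + 8×10 + 10×8 = 188
  W3 (cap 21, load 13): #4, #5 — cost 3×2 + 10×4 = 46
  Shipping 234, fixed 201 → total 435.
  Any other capacity-feasible assignment to {W1, W3} ships for at least 234.
Compare {W2, W3}: its best feasible assignment gives total 461.
Compare {W1, W2}: its best feasible assignment gives total 476.
Every other set of open sites that can feasibly serve all demand totals ≥ 461 even under its best assignment. Minimum: 435.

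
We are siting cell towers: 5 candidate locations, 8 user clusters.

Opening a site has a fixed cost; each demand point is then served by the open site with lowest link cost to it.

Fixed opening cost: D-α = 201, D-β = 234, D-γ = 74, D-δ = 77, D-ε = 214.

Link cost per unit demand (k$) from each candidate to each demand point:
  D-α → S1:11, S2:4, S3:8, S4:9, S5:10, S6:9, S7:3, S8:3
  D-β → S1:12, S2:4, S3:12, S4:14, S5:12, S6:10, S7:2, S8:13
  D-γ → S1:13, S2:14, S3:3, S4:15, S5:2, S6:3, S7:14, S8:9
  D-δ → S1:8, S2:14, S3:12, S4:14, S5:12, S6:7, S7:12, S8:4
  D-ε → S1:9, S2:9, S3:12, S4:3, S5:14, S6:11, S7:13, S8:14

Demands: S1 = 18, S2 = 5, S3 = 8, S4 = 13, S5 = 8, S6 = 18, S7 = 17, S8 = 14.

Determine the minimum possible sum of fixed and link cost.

Open {D-α, D-γ}: assign each demand point to its cheapest open site.
  S1→D-α 18×11=198, S2→D-α 5×4=20, S3→D-γ 8×3=24, S4→D-α 13×9=117, S5→D-γ 8×2=16, S6→D-γ 18×3=54, S7→D-α 17×3=51, S8→D-α 14×3=42
  link cost 522, fixed 275 → total 797.
Compare {D-α, D-γ, D-δ}: link cost 468 + fixed 352 = 820.
Compare {D-α, D-γ, D-ε}: link cost 408 + fixed 489 = 897.
Compare {D-γ, D-δ}: link cost 750 + fixed 151 = 901.
All other subsets cost ≥ 820. Minimum total cost: 797.

797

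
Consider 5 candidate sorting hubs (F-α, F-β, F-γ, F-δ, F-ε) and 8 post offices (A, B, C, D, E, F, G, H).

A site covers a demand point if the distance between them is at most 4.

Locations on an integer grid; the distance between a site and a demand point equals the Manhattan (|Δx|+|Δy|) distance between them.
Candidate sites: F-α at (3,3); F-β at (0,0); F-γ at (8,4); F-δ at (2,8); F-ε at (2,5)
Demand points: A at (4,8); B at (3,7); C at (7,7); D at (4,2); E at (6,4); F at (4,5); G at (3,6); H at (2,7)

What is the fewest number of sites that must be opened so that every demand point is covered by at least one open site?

Coverage sets (demand points within 4 of each site):
  F-α: {B, D, E, F, G}
  F-β: {}
  F-γ: {C, E}
  F-δ: {A, B, G, H}
  F-ε: {B, F, G, H}
No 2 sites suffice: every size-2 union leaves at least one demand point uncovered.
But {F-α, F-γ, F-δ} covers everything, so the minimum is 3.

3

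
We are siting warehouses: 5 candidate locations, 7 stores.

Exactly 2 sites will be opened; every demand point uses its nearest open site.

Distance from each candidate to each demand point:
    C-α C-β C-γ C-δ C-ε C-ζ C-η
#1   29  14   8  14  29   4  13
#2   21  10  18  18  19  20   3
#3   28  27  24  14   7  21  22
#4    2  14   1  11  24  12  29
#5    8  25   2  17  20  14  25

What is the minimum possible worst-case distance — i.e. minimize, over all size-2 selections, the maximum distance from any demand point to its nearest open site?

Open {#2, #4}.
  Farthest demand point is C-ε at distance 19 (to #2); all others are ≤ 19.
With {#2, #5} the worst case is 19.
With {#1, #5} the worst case is 20.
No size-2 selection achieves below 19.

19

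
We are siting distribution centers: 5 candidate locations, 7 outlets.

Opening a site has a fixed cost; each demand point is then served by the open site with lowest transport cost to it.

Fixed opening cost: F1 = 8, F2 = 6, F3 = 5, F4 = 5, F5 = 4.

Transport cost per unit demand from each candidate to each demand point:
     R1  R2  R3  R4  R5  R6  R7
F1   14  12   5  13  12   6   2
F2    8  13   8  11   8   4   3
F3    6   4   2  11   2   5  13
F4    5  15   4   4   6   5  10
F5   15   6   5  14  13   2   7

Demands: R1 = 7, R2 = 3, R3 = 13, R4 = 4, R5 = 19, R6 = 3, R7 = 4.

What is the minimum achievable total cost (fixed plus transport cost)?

Open {F1, F3, F4, F5}: assign each demand point to its cheapest open site.
  R1→F4 7×5=35, R2→F3 3×4=12, R3→F3 13×2=26, R4→F4 4×4=16, R5→F3 19×2=38, R6→F5 3×2=6, R7→F1 4×2=8
  transport cost 141, fixed 22 → total 163.
Compare {F2, F3, F4, F5}: transport cost 145 + fixed 20 = 165.
Compare {F2, F3, F4}: transport cost 151 + fixed 16 = 167.
Compare {F1, F3, F4}: transport cost 150 + fixed 18 = 168.
All other subsets cost ≥ 165. Minimum total cost: 163.

163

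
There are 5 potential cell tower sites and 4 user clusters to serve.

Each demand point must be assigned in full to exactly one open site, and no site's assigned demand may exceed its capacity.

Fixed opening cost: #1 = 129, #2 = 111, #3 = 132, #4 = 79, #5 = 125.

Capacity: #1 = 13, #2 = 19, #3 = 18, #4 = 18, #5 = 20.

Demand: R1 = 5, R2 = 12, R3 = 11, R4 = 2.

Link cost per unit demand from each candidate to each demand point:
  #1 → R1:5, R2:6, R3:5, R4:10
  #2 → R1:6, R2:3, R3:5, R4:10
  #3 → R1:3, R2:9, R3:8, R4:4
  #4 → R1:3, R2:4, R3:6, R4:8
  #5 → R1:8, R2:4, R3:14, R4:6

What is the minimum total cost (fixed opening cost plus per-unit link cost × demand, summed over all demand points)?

323

Open {#2, #4}; cheapest assignment that respects the capacities:
  #2 (cap 19, load 12): R2 — cost 12×3 = 36
  #4 (cap 18, load 18): R1, R3, R4 — cost 5×3 + 11×6 + 2×8 = 97
  Shipping 133, fixed 190 → total 323.
  Any other capacity-feasible assignment to {#2, #4} ships for at least 133.
Compare {#4, #5}: its best feasible assignment gives total 345.
Compare {#1, #4}: its best feasible assignment gives total 346.
Every other set of open sites that can feasibly serve all demand totals ≥ 345 even under its best assignment. Minimum: 323.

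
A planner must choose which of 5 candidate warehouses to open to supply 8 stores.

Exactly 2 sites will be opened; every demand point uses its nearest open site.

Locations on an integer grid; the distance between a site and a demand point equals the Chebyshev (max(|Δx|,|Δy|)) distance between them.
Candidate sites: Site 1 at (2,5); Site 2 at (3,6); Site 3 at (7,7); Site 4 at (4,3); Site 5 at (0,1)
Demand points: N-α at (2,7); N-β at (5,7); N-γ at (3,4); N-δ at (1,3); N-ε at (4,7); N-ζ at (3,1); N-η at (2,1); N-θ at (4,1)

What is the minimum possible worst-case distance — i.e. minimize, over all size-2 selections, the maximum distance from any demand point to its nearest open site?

Open {Site 1, Site 4}.
  Farthest demand point is N-β at distance 3 (to Site 1); all others are ≤ 3.
With {Site 2, Site 4} the worst case is 3.
With {Site 1, Site 2} the worst case is 4.
No size-2 selection achieves below 3.

3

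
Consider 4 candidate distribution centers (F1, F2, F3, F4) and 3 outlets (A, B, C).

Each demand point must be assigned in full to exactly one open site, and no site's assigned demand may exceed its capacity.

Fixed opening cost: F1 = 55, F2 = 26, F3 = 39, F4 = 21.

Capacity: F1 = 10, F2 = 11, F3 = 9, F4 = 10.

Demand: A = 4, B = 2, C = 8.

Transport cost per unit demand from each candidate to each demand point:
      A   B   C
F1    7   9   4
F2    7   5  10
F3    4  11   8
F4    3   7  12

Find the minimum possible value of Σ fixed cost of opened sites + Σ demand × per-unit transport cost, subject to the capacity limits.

Open {F1, F4}; cheapest assignment that respects the capacities:
  F1 (cap 10, load 8): C — cost 8×4 = 32
  F4 (cap 10, load 6): A, B — cost 4×3 + 2×7 = 26
  Shipping 58, fixed 76 → total 134.
  Any other capacity-feasible assignment to {F1, F4} ships for at least 58.
Compare {F2, F4}: its best feasible assignment gives total 149.
Compare {F3, F4}: its best feasible assignment gives total 150.
Every other set of open sites that can feasibly serve all demand totals ≥ 149 even under its best assignment. Minimum: 134.

134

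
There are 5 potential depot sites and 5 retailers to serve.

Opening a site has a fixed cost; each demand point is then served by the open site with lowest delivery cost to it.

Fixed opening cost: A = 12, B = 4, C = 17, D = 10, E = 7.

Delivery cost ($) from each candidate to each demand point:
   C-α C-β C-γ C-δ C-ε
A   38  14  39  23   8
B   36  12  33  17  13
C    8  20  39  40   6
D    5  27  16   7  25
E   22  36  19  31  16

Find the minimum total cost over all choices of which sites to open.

Open {B, D}: assign each demand point to its cheapest open site.
  C-α→D 5, C-β→B 12, C-γ→D 16, C-δ→D 7, C-ε→B 13
  delivery cost 53, fixed 14 → total 67.
Compare {A, D}: delivery cost 50 + fixed 22 = 72.
Compare {A, B, D}: delivery cost 48 + fixed 26 = 74.
Compare {B, D, E}: delivery cost 53 + fixed 21 = 74.
All other subsets cost ≥ 72. Minimum total cost: 67.

67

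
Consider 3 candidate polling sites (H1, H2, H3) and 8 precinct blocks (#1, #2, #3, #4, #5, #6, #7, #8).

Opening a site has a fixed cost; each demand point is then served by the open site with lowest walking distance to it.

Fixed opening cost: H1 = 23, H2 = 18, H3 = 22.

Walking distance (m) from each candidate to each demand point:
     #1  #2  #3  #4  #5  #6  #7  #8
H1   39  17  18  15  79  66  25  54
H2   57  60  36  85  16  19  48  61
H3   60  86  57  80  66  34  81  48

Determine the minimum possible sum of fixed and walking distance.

Open {H1, H2}: assign each demand point to its cheapest open site.
  #1→H1 39, #2→H1 17, #3→H1 18, #4→H1 15, #5→H2 16, #6→H2 19, #7→H1 25, #8→H1 54
  walking distance 203, fixed 41 → total 244.
Compare {H1, H2, H3}: walking distance 197 + fixed 63 = 260.
Compare {H1, H3}: walking distance 262 + fixed 45 = 307.
Compare {H1}: walking distance 313 + fixed 23 = 336.
All other subsets cost ≥ 260. Minimum total cost: 244.

244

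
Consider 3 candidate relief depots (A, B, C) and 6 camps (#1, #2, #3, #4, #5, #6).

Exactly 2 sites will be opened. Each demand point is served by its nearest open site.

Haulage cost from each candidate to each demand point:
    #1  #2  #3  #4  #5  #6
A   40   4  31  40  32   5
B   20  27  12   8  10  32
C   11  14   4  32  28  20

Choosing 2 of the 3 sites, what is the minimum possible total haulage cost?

Open {A, B}.
  #1→B 20, #2→A 4, #3→B 12, #4→B 8, #5→B 10, #6→A 5  ⇒ total 59.
Compare {B, C}: total 67.
Compare {A, C}: total 84.

59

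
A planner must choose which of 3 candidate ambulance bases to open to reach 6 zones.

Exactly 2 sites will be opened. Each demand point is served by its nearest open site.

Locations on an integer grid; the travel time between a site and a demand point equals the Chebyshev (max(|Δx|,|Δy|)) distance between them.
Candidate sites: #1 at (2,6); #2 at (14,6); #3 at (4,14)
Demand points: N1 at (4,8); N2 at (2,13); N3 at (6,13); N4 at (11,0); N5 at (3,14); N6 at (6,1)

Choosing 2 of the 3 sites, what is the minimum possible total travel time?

21

Open {#1, #3}.
  N1→#1 2, N2→#3 2, N3→#3 2, N4→#1 9, N5→#3 1, N6→#1 5  ⇒ total 21.
Compare {#2, #3}: total 25.
Compare {#1, #2}: total 35.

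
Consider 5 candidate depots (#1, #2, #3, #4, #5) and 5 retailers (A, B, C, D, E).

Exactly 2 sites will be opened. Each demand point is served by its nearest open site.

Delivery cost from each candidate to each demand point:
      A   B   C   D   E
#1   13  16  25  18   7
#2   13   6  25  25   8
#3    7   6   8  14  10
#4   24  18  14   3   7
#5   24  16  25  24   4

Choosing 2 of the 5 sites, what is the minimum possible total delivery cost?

31

Open {#3, #4}.
  A→#3 7, B→#3 6, C→#3 8, D→#4 3, E→#4 7  ⇒ total 31.
Compare {#3, #5}: total 39.
Compare {#1, #3}: total 42.
No size-2 selection does better; minimum is 31.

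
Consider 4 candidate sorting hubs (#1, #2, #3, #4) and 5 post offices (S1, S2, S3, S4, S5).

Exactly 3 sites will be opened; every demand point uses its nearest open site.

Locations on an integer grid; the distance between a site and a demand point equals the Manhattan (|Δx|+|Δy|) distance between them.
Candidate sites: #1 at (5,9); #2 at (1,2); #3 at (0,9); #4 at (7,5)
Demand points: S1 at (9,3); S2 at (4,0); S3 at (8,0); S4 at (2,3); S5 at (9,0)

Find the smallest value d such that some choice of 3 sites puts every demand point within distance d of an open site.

7

Open {#1, #2, #4}.
  Farthest demand point is S5 at distance 7 (to #4); all others are ≤ 7.
With {#2, #3, #4} the worst case is 7.
With {#1, #3, #4} the worst case is 8.
No size-3 selection achieves below 7.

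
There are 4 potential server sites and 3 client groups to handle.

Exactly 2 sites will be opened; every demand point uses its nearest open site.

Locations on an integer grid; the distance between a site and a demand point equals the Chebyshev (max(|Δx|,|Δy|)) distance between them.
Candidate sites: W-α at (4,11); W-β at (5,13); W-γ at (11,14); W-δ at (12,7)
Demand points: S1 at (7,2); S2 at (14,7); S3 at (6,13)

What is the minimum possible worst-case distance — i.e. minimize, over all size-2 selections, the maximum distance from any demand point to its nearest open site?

5

Open {W-α, W-δ}.
  Farthest demand point is S1 at distance 5 (to W-δ); all others are ≤ 5.
With {W-β, W-δ} the worst case is 5.
With {W-γ, W-δ} the worst case is 5.
No size-2 selection achieves below 5.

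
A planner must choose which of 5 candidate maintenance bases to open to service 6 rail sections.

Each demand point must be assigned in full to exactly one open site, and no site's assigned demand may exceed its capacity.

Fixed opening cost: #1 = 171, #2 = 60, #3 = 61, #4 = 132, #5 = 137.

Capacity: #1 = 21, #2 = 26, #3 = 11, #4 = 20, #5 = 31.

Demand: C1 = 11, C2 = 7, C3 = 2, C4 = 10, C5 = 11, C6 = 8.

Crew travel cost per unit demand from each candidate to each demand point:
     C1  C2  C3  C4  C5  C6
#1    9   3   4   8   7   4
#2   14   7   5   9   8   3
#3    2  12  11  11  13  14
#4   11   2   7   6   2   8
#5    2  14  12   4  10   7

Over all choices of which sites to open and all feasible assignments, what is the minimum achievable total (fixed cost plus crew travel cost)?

435

Open {#2, #3, #4}; cheapest assignment that respects the capacities:
  #2 (cap 26, load 20): C3, C4, C6 — cost 2×5 + 10×9 + 8×3 = 124
  #3 (cap 11, load 11): C1 — cost 11×2 = 22
  #4 (cap 20, load 18): C2, C5 — cost 7×2 + 11×2 = 36
  Shipping 182, fixed 253 → total 435.
  Any other capacity-feasible assignment to {#2, #3, #4} ships for at least 182.
Compare {#4, #5}: its best feasible assignment gives total 437.
Compare {#2, #5}: its best feasible assignment gives total 444.
Every other set of open sites that can feasibly serve all demand totals ≥ 437 even under its best assignment. Minimum: 435.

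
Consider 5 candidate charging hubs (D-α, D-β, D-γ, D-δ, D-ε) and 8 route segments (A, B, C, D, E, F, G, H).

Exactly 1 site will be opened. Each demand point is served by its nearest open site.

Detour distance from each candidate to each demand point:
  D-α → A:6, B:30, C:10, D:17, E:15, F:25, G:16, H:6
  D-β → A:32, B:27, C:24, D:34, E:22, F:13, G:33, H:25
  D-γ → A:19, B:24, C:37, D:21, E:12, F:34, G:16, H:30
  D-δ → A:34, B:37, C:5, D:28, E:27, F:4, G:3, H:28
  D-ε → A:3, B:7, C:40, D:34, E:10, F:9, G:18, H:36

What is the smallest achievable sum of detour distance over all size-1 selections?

Open {D-α}.
  A→D-α 6, B→D-α 30, C→D-α 10, D→D-α 17, E→D-α 15, F→D-α 25, G→D-α 16, H→D-α 6  ⇒ total 125.
Compare {D-ε}: total 157.
Compare {D-δ}: total 166.
No size-1 selection does better; minimum is 125.

125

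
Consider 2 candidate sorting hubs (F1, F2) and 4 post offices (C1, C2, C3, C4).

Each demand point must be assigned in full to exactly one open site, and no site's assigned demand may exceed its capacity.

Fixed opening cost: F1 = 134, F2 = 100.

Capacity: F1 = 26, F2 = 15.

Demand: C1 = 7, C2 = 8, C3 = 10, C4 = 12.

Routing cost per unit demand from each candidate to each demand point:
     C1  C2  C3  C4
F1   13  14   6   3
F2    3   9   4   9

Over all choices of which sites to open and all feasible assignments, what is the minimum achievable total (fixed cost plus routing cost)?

Open {F1, F2}; cheapest assignment that respects the capacities:
  F1 (cap 26, load 22): C3, C4 — cost 10×6 + 12×3 = 96
  F2 (cap 15, load 15): C1, C2 — cost 7×3 + 8×9 = 93
  Shipping 189, fixed 234 → total 423.
  Any other capacity-feasible assignment to {F1, F2} ships for at least 189.
Total demand is 37 and no other set of sites has combined capacity ≥ 37, so {F1, F2} is the only feasible choice of open sites. Minimum: 423.

423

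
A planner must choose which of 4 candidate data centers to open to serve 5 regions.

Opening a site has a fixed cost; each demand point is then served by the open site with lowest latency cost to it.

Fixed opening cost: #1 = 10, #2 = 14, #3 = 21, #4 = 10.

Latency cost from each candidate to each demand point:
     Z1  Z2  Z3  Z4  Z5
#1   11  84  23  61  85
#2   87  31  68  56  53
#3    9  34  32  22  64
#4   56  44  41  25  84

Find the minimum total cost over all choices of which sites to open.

177

Open {#1, #2, #4}: assign each demand point to its cheapest open site.
  Z1→#1 11, Z2→#2 31, Z3→#1 23, Z4→#4 25, Z5→#2 53
  latency cost 143, fixed 34 → total 177.
Compare {#3}: latency cost 161 + fixed 21 = 182.
Compare {#2, #3}: latency cost 147 + fixed 35 = 182.
Compare {#1, #3}: latency cost 152 + fixed 31 = 183.
All other subsets cost ≥ 182. Minimum total cost: 177.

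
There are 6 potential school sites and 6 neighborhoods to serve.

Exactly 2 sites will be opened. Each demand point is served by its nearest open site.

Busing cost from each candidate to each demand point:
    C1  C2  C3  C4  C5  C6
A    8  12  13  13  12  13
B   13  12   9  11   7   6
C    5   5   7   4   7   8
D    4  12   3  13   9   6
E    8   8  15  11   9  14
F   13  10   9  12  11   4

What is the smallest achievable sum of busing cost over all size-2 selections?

29

Open {C, D}.
  C1→D 4, C2→C 5, C3→D 3, C4→C 4, C5→C 7, C6→D 6  ⇒ total 29.
Compare {C, F}: total 32.
Compare {B, C}: total 34.
No size-2 selection does better; minimum is 29.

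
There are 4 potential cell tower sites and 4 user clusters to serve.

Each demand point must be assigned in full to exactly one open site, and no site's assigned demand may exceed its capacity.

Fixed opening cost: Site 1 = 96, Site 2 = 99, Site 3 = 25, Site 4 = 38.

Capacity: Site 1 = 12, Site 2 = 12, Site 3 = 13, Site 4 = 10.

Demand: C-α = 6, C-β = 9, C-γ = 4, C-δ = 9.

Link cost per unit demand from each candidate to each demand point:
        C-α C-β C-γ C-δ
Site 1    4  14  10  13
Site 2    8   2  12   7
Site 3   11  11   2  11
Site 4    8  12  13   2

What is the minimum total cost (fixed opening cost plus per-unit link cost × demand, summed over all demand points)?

Open {Site 2, Site 3, Site 4}; cheapest assignment that respects the capacities:
  Site 2 (cap 12, load 9): C-β — cost 9×2 = 18
  Site 3 (cap 13, load 10): C-α, C-γ — cost 6×11 + 4×2 = 74
  Site 4 (cap 10, load 9): C-δ — cost 9×2 = 18
  Shipping 110, fixed 162 → total 272.
  Any other capacity-feasible assignment to {Site 2, Site 3, Site 4} ships for at least 110.
Compare {Site 1, Site 3, Site 4}: its best feasible assignment gives total 308.
Compare {Site 1, Site 2, Site 3, Site 4}: its best feasible assignment gives total 326.
Every other set of open sites that can feasibly serve all demand totals ≥ 308 even under its best assignment. Minimum: 272.

272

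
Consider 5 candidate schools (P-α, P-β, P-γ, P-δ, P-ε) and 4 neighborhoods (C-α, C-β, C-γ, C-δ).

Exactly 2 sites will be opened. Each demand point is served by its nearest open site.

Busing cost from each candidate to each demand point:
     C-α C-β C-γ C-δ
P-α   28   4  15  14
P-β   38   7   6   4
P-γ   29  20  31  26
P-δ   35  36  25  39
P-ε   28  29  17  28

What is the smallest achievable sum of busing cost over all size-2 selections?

42

Open {P-α, P-β}.
  C-α→P-α 28, C-β→P-α 4, C-γ→P-β 6, C-δ→P-β 4  ⇒ total 42.
Compare {P-β, P-ε}: total 45.
Compare {P-β, P-γ}: total 46.
No size-2 selection does better; minimum is 42.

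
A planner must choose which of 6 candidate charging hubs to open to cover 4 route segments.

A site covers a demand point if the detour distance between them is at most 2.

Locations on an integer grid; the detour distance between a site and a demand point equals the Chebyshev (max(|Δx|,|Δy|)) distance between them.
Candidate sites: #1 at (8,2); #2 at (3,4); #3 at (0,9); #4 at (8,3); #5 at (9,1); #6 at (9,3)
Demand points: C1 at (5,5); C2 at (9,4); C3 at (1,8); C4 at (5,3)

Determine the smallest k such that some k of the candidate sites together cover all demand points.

Coverage sets (demand points within 2 of each site):
  #1: {C2}
  #2: {C1, C4}
  #3: {C3}
  #4: {C2}
  #5: {}
  #6: {C2}
No 2 sites suffice: every size-2 union leaves at least one demand point uncovered.
But {#1, #2, #3} covers everything, so the minimum is 3.

3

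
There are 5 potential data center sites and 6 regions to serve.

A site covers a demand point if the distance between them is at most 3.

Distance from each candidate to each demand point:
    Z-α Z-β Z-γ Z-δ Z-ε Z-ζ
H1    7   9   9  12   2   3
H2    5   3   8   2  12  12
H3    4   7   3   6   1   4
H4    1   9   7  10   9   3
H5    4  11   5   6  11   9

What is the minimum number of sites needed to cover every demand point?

Coverage sets (demand points within 3 of each site):
  H1: {Z-ε, Z-ζ}
  H2: {Z-β, Z-δ}
  H3: {Z-γ, Z-ε}
  H4: {Z-α, Z-ζ}
  H5: {}
No 2 sites suffice: every size-2 union leaves at least one demand point uncovered.
But {H2, H3, H4} covers everything, so the minimum is 3.

3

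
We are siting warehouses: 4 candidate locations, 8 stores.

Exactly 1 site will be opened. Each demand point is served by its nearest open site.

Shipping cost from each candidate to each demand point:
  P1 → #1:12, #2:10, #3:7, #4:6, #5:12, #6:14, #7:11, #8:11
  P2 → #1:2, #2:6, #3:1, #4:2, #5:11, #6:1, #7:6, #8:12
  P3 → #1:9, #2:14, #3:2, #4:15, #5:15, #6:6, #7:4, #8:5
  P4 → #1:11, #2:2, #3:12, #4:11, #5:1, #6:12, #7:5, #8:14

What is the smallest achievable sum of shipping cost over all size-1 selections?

41

Open {P2}.
  #1→P2 2, #2→P2 6, #3→P2 1, #4→P2 2, #5→P2 11, #6→P2 1, #7→P2 6, #8→P2 12  ⇒ total 41.
Compare {P4}: total 68.
Compare {P3}: total 70.
No size-1 selection does better; minimum is 41.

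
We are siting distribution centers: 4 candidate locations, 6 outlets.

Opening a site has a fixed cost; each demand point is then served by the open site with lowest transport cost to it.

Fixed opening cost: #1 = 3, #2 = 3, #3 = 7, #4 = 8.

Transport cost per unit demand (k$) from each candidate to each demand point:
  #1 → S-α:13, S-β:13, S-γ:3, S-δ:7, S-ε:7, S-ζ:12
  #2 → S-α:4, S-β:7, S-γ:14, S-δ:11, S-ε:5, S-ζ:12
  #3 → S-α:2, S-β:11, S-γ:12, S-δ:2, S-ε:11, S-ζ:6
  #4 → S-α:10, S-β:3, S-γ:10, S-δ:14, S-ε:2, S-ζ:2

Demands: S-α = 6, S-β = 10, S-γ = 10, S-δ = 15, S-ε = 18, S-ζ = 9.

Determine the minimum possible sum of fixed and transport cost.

174

Open {#1, #3, #4}: assign each demand point to its cheapest open site.
  S-α→#3 6×2=12, S-β→#4 10×3=30, S-γ→#1 10×3=30, S-δ→#3 15×2=30, S-ε→#4 18×2=36, S-ζ→#4 9×2=18
  transport cost 156, fixed 18 → total 174.
Compare {#1, #2, #3, #4}: transport cost 156 + fixed 21 = 177.
Compare {#3, #4}: transport cost 226 + fixed 15 = 241.
Compare {#2, #3, #4}: transport cost 226 + fixed 18 = 244.
All other subsets cost ≥ 177. Minimum total cost: 174.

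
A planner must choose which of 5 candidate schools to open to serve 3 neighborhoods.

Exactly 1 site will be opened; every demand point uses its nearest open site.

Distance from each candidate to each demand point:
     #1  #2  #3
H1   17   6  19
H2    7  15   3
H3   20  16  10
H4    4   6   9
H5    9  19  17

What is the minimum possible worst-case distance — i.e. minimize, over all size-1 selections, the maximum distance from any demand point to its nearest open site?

Open {H4}.
  Farthest demand point is #3 at distance 9 (to H4); all others are ≤ 9.
With {H2} the worst case is 15.
With {H1} the worst case is 19.
No size-1 selection achieves below 9.

9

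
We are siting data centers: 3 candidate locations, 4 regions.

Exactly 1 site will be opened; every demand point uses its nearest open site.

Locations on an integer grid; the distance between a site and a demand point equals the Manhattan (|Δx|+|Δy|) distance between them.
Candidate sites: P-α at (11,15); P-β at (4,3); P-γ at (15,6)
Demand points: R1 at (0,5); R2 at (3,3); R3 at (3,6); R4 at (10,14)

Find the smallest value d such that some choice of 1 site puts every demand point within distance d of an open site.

16

Open {P-γ}.
  Farthest demand point is R1 at distance 16 (to P-γ); all others are ≤ 16.
With {P-β} the worst case is 17.
With {P-α} the worst case is 21.
No size-1 selection achieves below 16.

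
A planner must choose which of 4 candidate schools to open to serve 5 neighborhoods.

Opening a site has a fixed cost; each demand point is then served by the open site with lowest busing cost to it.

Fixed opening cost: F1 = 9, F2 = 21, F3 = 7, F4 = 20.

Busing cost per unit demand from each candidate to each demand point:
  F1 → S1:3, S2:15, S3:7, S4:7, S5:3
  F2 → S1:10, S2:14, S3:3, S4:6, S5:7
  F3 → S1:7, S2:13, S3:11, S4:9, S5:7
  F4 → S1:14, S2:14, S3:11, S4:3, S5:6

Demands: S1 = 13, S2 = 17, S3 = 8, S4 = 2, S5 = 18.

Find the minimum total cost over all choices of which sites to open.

387

Open {F1, F2, F3}: assign each demand point to its cheapest open site.
  S1→F1 13×3=39, S2→F3 17×13=221, S3→F2 8×3=24, S4→F2 2×6=12, S5→F1 18×3=54
  busing cost 350, fixed 37 → total 387.
Compare {F1, F2}: busing cost 367 + fixed 30 = 397.
Compare {F1, F3}: busing cost 384 + fixed 16 = 400.
Compare {F1, F2, F3, F4}: busing cost 344 + fixed 57 = 401.
All other subsets cost ≥ 397. Minimum total cost: 387.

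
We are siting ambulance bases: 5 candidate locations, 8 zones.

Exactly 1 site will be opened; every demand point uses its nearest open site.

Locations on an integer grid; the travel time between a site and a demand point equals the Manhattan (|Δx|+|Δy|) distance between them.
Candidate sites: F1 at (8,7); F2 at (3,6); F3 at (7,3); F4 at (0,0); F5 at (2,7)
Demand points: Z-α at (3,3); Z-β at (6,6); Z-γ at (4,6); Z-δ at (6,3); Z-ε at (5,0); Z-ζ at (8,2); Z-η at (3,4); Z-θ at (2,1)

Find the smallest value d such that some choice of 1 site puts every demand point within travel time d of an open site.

7

Open {F3}.
  Farthest demand point is Z-θ at travel time 7 (to F3); all others are ≤ 7.
With {F2} the worst case is 9.
With {F5} the worst case is 11.
No size-1 selection achieves below 7.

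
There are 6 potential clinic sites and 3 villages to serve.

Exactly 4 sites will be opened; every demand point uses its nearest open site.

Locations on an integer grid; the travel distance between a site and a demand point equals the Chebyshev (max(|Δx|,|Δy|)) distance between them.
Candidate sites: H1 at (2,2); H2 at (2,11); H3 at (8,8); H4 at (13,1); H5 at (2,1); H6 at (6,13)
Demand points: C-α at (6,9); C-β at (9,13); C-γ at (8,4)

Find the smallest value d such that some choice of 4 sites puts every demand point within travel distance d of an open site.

Open {H1, H2, H3, H6}.
  Farthest demand point is C-γ at travel distance 4 (to H3); all others are ≤ 4.
With {H1, H3, H4, H6} the worst case is 4.
With {H1, H3, H5, H6} the worst case is 4.
No size-4 selection achieves below 4.

4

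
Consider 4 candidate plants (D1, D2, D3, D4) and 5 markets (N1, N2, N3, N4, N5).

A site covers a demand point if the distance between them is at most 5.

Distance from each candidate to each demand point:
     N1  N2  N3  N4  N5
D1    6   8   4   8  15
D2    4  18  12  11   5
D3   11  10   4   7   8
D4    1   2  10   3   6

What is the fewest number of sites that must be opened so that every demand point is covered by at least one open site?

Coverage sets (demand points within 5 of each site):
  D1: {N3}
  D2: {N1, N5}
  D3: {N3}
  D4: {N1, N2, N4}
No 2 sites suffice: every size-2 union leaves at least one demand point uncovered.
But {D1, D2, D4} covers everything, so the minimum is 3.

3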